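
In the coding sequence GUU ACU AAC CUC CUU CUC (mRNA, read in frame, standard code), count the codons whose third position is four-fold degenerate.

5

Codon 1 GUU (Val): third position 4-fold.
Codon 2 ACU (Thr): third position 4-fold.
Codon 3 AAC (Asn): third position 2-fold.
Codon 4 CUC (Leu): third position 4-fold.
Codon 5 CUU (Leu): third position 4-fold.
Codon 6 CUC (Leu): third position 4-fold.
Four-fold degenerate third positions: 5.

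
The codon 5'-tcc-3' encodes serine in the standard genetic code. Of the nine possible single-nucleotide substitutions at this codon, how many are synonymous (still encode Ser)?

Position 1: none → 0 synonymous.
Position 2: none → 0 synonymous.
Position 3: TCT, TCA, TCG → 3 synonymous.
Total: 0 + 0 + 3 = 3.

3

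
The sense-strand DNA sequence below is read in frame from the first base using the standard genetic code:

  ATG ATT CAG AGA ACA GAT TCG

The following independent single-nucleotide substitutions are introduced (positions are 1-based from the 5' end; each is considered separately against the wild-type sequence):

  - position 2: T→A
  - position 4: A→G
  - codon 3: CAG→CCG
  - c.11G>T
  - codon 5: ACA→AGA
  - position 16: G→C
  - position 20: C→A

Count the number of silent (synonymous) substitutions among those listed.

0

Codon 1: ATG (Met) → AAG (Lys) — missense.
Codon 2: ATT (Ile) → GTT (Val) — missense.
Codon 3: CAG (Gln) → CCG (Pro) — missense.
Codon 4: AGA (Arg) → ATA (Ile) — missense.
Codon 5: ACA (Thr) → AGA (Arg) — missense.
Codon 6: GAT (Asp) → CAT (His) — missense.
Codon 7: TCG (Ser) → TAG (Stop) — nonsense.
Synonymous: 0 of 7.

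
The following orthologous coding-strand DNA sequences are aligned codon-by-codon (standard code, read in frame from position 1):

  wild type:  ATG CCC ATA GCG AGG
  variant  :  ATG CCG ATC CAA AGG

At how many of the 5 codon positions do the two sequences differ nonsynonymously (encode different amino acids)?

Codon 1: ATG Met / ATG Met — identical.
Codon 2: CCC Pro / CCG Pro — synonymous.
Codon 3: ATA Ile / ATC Ile — synonymous.
Codon 4: GCG Ala / CAA Gln — nonsynonymous.
Codon 5: AGG Arg / AGG Arg — identical.
Nonsynonymous differences: 1.

1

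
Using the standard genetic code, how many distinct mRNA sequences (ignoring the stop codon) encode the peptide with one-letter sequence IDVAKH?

Ile: 3 codons.
Asp: 2 codons.
Val: 4 codons.
Ala: 4 codons.
Lys: 2 codons.
His: 2 codons.
3 × 2 × 4 × 4 × 2 × 2 = 384.

384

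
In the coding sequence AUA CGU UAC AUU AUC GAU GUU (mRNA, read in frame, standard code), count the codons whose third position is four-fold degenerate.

2

Codon 1 AUA (Ile): third position 3-fold.
Codon 2 CGU (Arg): third position 4-fold.
Codon 3 UAC (Tyr): third position 2-fold.
Codon 4 AUU (Ile): third position 3-fold.
Codon 5 AUC (Ile): third position 3-fold.
Codon 6 GAU (Asp): third position 2-fold.
Codon 7 GUU (Val): third position 4-fold.
Four-fold degenerate third positions: 2.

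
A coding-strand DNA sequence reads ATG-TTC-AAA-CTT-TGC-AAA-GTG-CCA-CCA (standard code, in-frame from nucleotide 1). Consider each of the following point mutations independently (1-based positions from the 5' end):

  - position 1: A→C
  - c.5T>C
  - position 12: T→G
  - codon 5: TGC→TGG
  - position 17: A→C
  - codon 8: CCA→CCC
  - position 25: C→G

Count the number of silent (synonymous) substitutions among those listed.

2

Codon 1: ATG (Met) → CTG (Leu) — missense.
Codon 2: TTC (Phe) → TCC (Ser) — missense.
Codon 4: CTT (Leu) → CTG (Leu) — synonymous.
Codon 5: TGC (Cys) → TGG (Trp) — missense.
Codon 6: AAA (Lys) → ACA (Thr) — missense.
Codon 8: CCA (Pro) → CCC (Pro) — synonymous.
Codon 9: CCA (Pro) → GCA (Ala) — missense.
Synonymous: 2 of 7.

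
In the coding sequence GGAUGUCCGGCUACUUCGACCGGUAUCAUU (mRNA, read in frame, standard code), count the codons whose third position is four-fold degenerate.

7

Codon 1 GGA (Gly): third position 4-fold.
Codon 2 UGU (Cys): third position 2-fold.
Codon 3 CCG (Pro): third position 4-fold.
Codon 4 GCU (Ala): third position 4-fold.
Codon 5 ACU (Thr): third position 4-fold.
Codon 6 UCG (Ser): third position 4-fold.
Codon 7 ACC (Thr): third position 4-fold.
Codon 8 GGU (Gly): third position 4-fold.
Codon 9 AUC (Ile): third position 3-fold.
Codon 10 AUU (Ile): third position 3-fold.
Four-fold degenerate third positions: 7.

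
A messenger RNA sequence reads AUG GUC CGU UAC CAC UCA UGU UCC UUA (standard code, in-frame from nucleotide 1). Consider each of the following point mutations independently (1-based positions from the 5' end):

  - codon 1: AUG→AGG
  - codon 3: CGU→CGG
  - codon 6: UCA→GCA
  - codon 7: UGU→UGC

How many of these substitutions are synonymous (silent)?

Codon 1: AUG (Met) → AGG (Arg) — missense.
Codon 3: CGU (Arg) → CGG (Arg) — synonymous.
Codon 6: UCA (Ser) → GCA (Ala) — missense.
Codon 7: UGU (Cys) → UGC (Cys) — synonymous.
Synonymous: 2 of 4.

2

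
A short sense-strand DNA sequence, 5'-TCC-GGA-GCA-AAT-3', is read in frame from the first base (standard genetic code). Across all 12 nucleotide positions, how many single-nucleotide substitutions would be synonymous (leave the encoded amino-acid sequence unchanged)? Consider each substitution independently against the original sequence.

Codon 1 (TCC, Ser): 3 synonymous substitutions.
Codon 2 (GGA, Gly): 3 synonymous substitutions.
Codon 3 (GCA, Ala): 3 synonymous substitutions.
Codon 4 (AAT, Asn): 1 synonymous substitution.
Total: 3 + 3 + 3 + 1 = 10.

10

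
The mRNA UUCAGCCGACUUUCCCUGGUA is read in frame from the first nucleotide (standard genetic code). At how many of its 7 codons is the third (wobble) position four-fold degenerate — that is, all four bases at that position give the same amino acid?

Codon 1 UUC (Phe): third position 2-fold.
Codon 2 AGC (Ser): third position 2-fold.
Codon 3 CGA (Arg): third position 4-fold.
Codon 4 CUU (Leu): third position 4-fold.
Codon 5 UCC (Ser): third position 4-fold.
Codon 6 CUG (Leu): third position 4-fold.
Codon 7 GUA (Val): third position 4-fold.
Four-fold degenerate third positions: 5.

5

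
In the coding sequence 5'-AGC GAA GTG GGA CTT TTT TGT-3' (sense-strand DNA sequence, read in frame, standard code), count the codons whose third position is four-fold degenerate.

Codon 1 AGC (Ser): third position 2-fold.
Codon 2 GAA (Glu): third position 2-fold.
Codon 3 GTG (Val): third position 4-fold.
Codon 4 GGA (Gly): third position 4-fold.
Codon 5 CTT (Leu): third position 4-fold.
Codon 6 TTT (Phe): third position 2-fold.
Codon 7 TGT (Cys): third position 2-fold.
Four-fold degenerate third positions: 3.

3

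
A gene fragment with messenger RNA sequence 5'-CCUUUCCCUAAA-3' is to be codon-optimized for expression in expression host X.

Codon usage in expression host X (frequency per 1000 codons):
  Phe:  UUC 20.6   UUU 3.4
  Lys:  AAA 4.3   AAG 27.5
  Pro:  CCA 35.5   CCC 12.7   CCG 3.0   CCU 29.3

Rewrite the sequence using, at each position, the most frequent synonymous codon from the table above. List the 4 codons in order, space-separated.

CCA UUC CCA AAG

Codon 1 (Pro): best is CCA at 35.5.
Codon 2 (Phe): best is UUC at 20.6.
Codon 3 (Pro): best is CCA at 35.5.
Codon 4 (Lys): best is AAG at 27.5.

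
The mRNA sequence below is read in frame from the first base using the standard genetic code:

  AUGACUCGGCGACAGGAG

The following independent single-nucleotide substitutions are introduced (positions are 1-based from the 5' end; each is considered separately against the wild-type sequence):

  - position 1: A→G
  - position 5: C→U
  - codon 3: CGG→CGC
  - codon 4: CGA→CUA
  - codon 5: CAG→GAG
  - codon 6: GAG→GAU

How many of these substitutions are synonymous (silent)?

Codon 1: AUG (Met) → GUG (Val) — missense.
Codon 2: ACU (Thr) → AUU (Ile) — missense.
Codon 3: CGG (Arg) → CGC (Arg) — synonymous.
Codon 4: CGA (Arg) → CUA (Leu) — missense.
Codon 5: CAG (Gln) → GAG (Glu) — missense.
Codon 6: GAG (Glu) → GAU (Asp) — missense.
Synonymous: 1 of 6.

1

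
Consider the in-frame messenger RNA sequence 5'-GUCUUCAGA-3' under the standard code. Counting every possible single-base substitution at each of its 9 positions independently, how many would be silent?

6

Codon 1 (GUC, Val): 3 synonymous substitutions.
Codon 2 (UUC, Phe): 1 synonymous substitution.
Codon 3 (AGA, Arg): 2 synonymous substitutions.
Total: 3 + 1 + 2 = 6.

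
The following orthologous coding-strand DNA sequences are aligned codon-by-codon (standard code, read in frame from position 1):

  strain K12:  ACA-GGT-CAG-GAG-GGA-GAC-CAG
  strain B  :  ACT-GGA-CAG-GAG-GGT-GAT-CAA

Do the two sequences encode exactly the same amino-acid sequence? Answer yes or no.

yes

Codon 1: ACA Thr / ACT Thr — synonymous.
Codon 2: GGT Gly / GGA Gly — synonymous.
Codon 3: CAG Gln / CAG Gln — identical.
Codon 4: GAG Glu / GAG Glu — identical.
Codon 5: GGA Gly / GGT Gly — synonymous.
Codon 6: GAC Asp / GAT Asp — synonymous.
Codon 7: CAG Gln / CAA Gln — synonymous.
Nonsynonymous differences: 0 → same protein.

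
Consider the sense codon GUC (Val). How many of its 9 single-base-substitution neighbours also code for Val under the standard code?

3

Position 1: none → 0 synonymous.
Position 2: none → 0 synonymous.
Position 3: GUU, GUA, GUG → 3 synonymous.
Total: 0 + 0 + 3 = 3.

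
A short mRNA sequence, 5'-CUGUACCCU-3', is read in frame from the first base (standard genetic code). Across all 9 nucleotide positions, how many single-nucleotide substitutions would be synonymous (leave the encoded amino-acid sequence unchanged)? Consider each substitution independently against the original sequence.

8

Codon 1 (CUG, Leu): 4 synonymous substitutions.
Codon 2 (UAC, Tyr): 1 synonymous substitution.
Codon 3 (CCU, Pro): 3 synonymous substitutions.
Total: 4 + 1 + 3 = 8.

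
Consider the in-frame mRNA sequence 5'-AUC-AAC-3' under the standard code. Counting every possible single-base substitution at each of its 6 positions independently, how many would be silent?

3

Codon 1 (AUC, Ile): 2 synonymous substitutions.
Codon 2 (AAC, Asn): 1 synonymous substitution.
Total: 2 + 1 = 3.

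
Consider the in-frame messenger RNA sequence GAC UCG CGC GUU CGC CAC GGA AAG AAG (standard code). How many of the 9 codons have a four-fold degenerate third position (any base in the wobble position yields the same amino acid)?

5

Codon 1 GAC (Asp): third position 2-fold.
Codon 2 UCG (Ser): third position 4-fold.
Codon 3 CGC (Arg): third position 4-fold.
Codon 4 GUU (Val): third position 4-fold.
Codon 5 CGC (Arg): third position 4-fold.
Codon 6 CAC (His): third position 2-fold.
Codon 7 GGA (Gly): third position 4-fold.
Codon 8 AAG (Lys): third position 2-fold.
Codon 9 AAG (Lys): third position 2-fold.
Four-fold degenerate third positions: 5.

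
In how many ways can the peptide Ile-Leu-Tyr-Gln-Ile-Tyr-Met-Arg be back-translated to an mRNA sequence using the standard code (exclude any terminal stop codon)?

2592

Ile: 3 codons.
Leu: 6 codons.
Tyr: 2 codons.
Gln: 2 codons.
Ile: 3 codons.
Tyr: 2 codons.
Met: 1 codon.
Arg: 6 codons.
3 × 6 × 2 × 2 × 3 × 2 × 1 × 6 = 2592.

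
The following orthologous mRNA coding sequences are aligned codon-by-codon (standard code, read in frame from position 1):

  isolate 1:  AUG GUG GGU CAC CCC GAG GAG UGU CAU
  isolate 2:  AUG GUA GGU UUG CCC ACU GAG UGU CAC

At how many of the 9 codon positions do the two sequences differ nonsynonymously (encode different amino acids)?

2

Codon 1: AUG Met / AUG Met — identical.
Codon 2: GUG Val / GUA Val — synonymous.
Codon 3: GGU Gly / GGU Gly — identical.
Codon 4: CAC His / UUG Leu — nonsynonymous.
Codon 5: CCC Pro / CCC Pro — identical.
Codon 6: GAG Glu / ACU Thr — nonsynonymous.
Codon 7: GAG Glu / GAG Glu — identical.
Codon 8: UGU Cys / UGU Cys — identical.
Codon 9: CAU His / CAC His — synonymous.
Nonsynonymous differences: 2.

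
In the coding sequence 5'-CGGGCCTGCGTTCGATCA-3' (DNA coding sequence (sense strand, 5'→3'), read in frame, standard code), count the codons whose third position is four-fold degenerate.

Codon 1 CGG (Arg): third position 4-fold.
Codon 2 GCC (Ala): third position 4-fold.
Codon 3 TGC (Cys): third position 2-fold.
Codon 4 GTT (Val): third position 4-fold.
Codon 5 CGA (Arg): third position 4-fold.
Codon 6 TCA (Ser): third position 4-fold.
Four-fold degenerate third positions: 5.

5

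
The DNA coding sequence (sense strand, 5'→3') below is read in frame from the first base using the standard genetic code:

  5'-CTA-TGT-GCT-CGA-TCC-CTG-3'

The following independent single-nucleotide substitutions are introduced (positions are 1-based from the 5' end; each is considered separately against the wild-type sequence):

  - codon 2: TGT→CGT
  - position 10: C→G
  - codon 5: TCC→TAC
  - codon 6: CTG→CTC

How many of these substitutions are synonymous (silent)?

Codon 2: TGT (Cys) → CGT (Arg) — missense.
Codon 4: CGA (Arg) → GGA (Gly) — missense.
Codon 5: TCC (Ser) → TAC (Tyr) — missense.
Codon 6: CTG (Leu) → CTC (Leu) — synonymous.
Synonymous: 1 of 4.

1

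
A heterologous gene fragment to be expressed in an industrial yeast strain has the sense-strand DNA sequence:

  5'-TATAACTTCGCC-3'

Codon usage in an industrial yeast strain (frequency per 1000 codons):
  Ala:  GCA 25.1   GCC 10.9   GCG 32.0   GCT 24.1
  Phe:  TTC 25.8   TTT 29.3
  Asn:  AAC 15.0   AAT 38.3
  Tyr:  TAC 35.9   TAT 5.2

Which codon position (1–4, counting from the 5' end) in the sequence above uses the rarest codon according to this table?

1

Codon 1 TAT (Tyr): 5.2 per 1000.
Codon 2 AAC (Asn): 15.0 per 1000.
Codon 3 TTC (Phe): 25.8 per 1000.
Codon 4 GCC (Ala): 10.9 per 1000.
Lowest frequency is 5.2 at codon 1.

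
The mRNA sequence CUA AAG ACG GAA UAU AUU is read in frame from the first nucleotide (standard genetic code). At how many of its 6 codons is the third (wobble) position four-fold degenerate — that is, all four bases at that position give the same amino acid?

Codon 1 CUA (Leu): third position 4-fold.
Codon 2 AAG (Lys): third position 2-fold.
Codon 3 ACG (Thr): third position 4-fold.
Codon 4 GAA (Glu): third position 2-fold.
Codon 5 UAU (Tyr): third position 2-fold.
Codon 6 AUU (Ile): third position 3-fold.
Four-fold degenerate third positions: 2.

2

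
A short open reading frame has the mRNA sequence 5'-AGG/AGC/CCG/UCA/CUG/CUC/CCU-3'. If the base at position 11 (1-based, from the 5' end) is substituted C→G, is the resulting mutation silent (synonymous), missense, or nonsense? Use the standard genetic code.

Position 11 falls in codon 4: UCA → Ser.
After the substitution the codon is UGA → Stop.
The new codon is a stop codon, so this is a nonsense mutation.

nonsense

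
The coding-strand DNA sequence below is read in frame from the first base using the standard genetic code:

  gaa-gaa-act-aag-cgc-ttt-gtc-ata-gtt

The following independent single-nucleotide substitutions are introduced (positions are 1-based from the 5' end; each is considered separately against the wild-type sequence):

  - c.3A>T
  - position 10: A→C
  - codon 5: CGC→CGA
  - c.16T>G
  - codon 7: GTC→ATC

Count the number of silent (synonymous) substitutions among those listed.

Codon 1: GAA (Glu) → GAT (Asp) — missense.
Codon 4: AAG (Lys) → CAG (Gln) — missense.
Codon 5: CGC (Arg) → CGA (Arg) — synonymous.
Codon 6: TTT (Phe) → GTT (Val) — missense.
Codon 7: GTC (Val) → ATC (Ile) — missense.
Synonymous: 1 of 5.

1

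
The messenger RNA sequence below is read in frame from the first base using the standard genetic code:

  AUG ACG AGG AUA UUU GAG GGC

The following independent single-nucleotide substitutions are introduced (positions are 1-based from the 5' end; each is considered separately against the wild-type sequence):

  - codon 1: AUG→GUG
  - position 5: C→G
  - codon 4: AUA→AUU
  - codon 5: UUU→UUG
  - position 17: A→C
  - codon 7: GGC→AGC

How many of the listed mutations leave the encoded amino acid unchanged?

Codon 1: AUG (Met) → GUG (Val) — missense.
Codon 2: ACG (Thr) → AGG (Arg) — missense.
Codon 4: AUA (Ile) → AUU (Ile) — synonymous.
Codon 5: UUU (Phe) → UUG (Leu) — missense.
Codon 6: GAG (Glu) → GCG (Ala) — missense.
Codon 7: GGC (Gly) → AGC (Ser) — missense.
Synonymous: 1 of 6.

1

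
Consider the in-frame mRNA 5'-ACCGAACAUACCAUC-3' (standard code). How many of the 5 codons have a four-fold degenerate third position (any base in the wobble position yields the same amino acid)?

2

Codon 1 ACC (Thr): third position 4-fold.
Codon 2 GAA (Glu): third position 2-fold.
Codon 3 CAU (His): third position 2-fold.
Codon 4 ACC (Thr): third position 4-fold.
Codon 5 AUC (Ile): third position 3-fold.
Four-fold degenerate third positions: 2.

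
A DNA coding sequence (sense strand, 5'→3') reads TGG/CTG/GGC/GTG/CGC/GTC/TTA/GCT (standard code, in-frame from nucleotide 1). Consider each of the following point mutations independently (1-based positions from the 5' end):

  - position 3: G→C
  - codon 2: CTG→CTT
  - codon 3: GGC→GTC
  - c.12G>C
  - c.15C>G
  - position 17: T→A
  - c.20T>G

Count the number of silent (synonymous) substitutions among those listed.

3

Codon 1: TGG (Trp) → TGC (Cys) — missense.
Codon 2: CTG (Leu) → CTT (Leu) — synonymous.
Codon 3: GGC (Gly) → GTC (Val) — missense.
Codon 4: GTG (Val) → GTC (Val) — synonymous.
Codon 5: CGC (Arg) → CGG (Arg) — synonymous.
Codon 6: GTC (Val) → GAC (Asp) — missense.
Codon 7: TTA (Leu) → TGA (Stop) — nonsense.
Synonymous: 3 of 7.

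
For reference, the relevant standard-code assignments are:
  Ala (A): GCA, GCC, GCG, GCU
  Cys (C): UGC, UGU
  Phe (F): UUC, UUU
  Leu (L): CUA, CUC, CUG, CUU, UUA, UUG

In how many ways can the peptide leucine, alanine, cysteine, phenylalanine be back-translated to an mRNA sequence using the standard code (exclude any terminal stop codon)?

96

Leu: 6 codons.
Ala: 4 codons.
Cys: 2 codons.
Phe: 2 codons.
6 × 4 × 2 × 2 = 96.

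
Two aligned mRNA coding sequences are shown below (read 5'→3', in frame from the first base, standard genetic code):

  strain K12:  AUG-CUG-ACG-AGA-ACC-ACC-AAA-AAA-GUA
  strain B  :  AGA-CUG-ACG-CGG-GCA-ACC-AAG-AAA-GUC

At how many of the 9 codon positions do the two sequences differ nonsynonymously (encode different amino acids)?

2

Codon 1: AUG Met / AGA Arg — nonsynonymous.
Codon 2: CUG Leu / CUG Leu — identical.
Codon 3: ACG Thr / ACG Thr — identical.
Codon 4: AGA Arg / CGG Arg — synonymous.
Codon 5: ACC Thr / GCA Ala — nonsynonymous.
Codon 6: ACC Thr / ACC Thr — identical.
Codon 7: AAA Lys / AAG Lys — synonymous.
Codon 8: AAA Lys / AAA Lys — identical.
Codon 9: GUA Val / GUC Val — synonymous.
Nonsynonymous differences: 2.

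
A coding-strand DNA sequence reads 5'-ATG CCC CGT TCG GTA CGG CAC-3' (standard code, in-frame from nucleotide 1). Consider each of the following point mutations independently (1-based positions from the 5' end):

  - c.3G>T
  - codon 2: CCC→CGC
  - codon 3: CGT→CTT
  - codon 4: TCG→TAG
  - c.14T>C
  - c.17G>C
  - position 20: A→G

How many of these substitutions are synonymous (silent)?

Codon 1: ATG (Met) → ATT (Ile) — missense.
Codon 2: CCC (Pro) → CGC (Arg) — missense.
Codon 3: CGT (Arg) → CTT (Leu) — missense.
Codon 4: TCG (Ser) → TAG (Stop) — nonsense.
Codon 5: GTA (Val) → GCA (Ala) — missense.
Codon 6: CGG (Arg) → CCG (Pro) — missense.
Codon 7: CAC (His) → CGC (Arg) — missense.
Synonymous: 0 of 7.

0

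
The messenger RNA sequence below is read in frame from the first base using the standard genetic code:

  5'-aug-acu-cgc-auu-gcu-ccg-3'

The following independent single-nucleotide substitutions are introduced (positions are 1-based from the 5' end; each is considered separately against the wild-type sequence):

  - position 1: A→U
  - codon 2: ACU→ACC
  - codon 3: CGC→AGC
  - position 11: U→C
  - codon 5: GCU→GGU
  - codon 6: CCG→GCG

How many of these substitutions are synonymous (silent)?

Codon 1: AUG (Met) → UUG (Leu) — missense.
Codon 2: ACU (Thr) → ACC (Thr) — synonymous.
Codon 3: CGC (Arg) → AGC (Ser) — missense.
Codon 4: AUU (Ile) → ACU (Thr) — missense.
Codon 5: GCU (Ala) → GGU (Gly) — missense.
Codon 6: CCG (Pro) → GCG (Ala) — missense.
Synonymous: 1 of 6.

1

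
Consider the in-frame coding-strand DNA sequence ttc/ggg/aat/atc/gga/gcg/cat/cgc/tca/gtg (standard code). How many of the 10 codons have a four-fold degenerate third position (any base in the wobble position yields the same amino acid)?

6

Codon 1 TTC (Phe): third position 2-fold.
Codon 2 GGG (Gly): third position 4-fold.
Codon 3 AAT (Asn): third position 2-fold.
Codon 4 ATC (Ile): third position 3-fold.
Codon 5 GGA (Gly): third position 4-fold.
Codon 6 GCG (Ala): third position 4-fold.
Codon 7 CAT (His): third position 2-fold.
Codon 8 CGC (Arg): third position 4-fold.
Codon 9 TCA (Ser): third position 4-fold.
Codon 10 GTG (Val): third position 4-fold.
Four-fold degenerate third positions: 6.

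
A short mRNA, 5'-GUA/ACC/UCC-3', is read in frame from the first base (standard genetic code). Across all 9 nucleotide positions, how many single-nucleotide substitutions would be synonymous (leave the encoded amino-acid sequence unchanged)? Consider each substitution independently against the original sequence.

9

Codon 1 (GUA, Val): 3 synonymous substitutions.
Codon 2 (ACC, Thr): 3 synonymous substitutions.
Codon 3 (UCC, Ser): 3 synonymous substitutions.
Total: 3 + 3 + 3 = 9.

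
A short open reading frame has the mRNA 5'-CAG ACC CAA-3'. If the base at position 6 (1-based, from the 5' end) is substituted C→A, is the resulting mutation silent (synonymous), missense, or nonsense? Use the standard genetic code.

Position 6 falls in codon 2: ACC → Thr.
After the substitution the codon is ACA → Thr.
Both encode Thr, so the change is synonymous.

silent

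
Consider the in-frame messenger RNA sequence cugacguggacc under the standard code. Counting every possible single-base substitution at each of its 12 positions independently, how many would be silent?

Codon 1 (CUG, Leu): 4 synonymous substitutions.
Codon 2 (ACG, Thr): 3 synonymous substitutions.
Codon 3 (UGG, Trp): 0 synonymous substitutions.
Codon 4 (ACC, Thr): 3 synonymous substitutions.
Total: 4 + 3 + 0 + 3 = 10.

10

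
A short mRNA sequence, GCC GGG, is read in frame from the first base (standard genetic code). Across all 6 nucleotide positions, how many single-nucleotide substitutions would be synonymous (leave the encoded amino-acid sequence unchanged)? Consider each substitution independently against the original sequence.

Codon 1 (GCC, Ala): 3 synonymous substitutions.
Codon 2 (GGG, Gly): 3 synonymous substitutions.
Total: 3 + 3 = 6.

6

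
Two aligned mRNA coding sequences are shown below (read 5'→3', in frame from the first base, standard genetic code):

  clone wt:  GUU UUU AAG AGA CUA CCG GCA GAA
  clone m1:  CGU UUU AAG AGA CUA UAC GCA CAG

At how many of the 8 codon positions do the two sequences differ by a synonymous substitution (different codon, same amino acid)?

0

Codon 1: GUU Val / CGU Arg — nonsynonymous.
Codon 2: UUU Phe / UUU Phe — identical.
Codon 3: AAG Lys / AAG Lys — identical.
Codon 4: AGA Arg / AGA Arg — identical.
Codon 5: CUA Leu / CUA Leu — identical.
Codon 6: CCG Pro / UAC Tyr — nonsynonymous.
Codon 7: GCA Ala / GCA Ala — identical.
Codon 8: GAA Glu / CAG Gln — nonsynonymous.
Synonymous differences: 0.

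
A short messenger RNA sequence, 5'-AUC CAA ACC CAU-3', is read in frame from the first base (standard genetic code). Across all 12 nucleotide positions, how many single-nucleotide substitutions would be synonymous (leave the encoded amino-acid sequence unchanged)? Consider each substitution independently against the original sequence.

Codon 1 (AUC, Ile): 2 synonymous substitutions.
Codon 2 (CAA, Gln): 1 synonymous substitution.
Codon 3 (ACC, Thr): 3 synonymous substitutions.
Codon 4 (CAU, His): 1 synonymous substitution.
Total: 2 + 1 + 3 + 1 = 7.

7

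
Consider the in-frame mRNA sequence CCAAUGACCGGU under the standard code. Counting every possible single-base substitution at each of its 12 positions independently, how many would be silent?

9

Codon 1 (CCA, Pro): 3 synonymous substitutions.
Codon 2 (AUG, Met): 0 synonymous substitutions.
Codon 3 (ACC, Thr): 3 synonymous substitutions.
Codon 4 (GGU, Gly): 3 synonymous substitutions.
Total: 3 + 0 + 3 + 3 = 9.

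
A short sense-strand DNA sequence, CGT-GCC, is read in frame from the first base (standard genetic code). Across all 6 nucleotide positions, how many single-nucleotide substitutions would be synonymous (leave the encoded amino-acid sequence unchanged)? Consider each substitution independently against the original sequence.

6

Codon 1 (CGT, Arg): 3 synonymous substitutions.
Codon 2 (GCC, Ala): 3 synonymous substitutions.
Total: 3 + 3 = 6.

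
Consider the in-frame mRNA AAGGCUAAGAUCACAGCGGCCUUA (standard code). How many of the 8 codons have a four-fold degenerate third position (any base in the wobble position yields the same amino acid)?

4

Codon 1 AAG (Lys): third position 2-fold.
Codon 2 GCU (Ala): third position 4-fold.
Codon 3 AAG (Lys): third position 2-fold.
Codon 4 AUC (Ile): third position 3-fold.
Codon 5 ACA (Thr): third position 4-fold.
Codon 6 GCG (Ala): third position 4-fold.
Codon 7 GCC (Ala): third position 4-fold.
Codon 8 UUA (Leu): third position 2-fold.
Four-fold degenerate third positions: 4.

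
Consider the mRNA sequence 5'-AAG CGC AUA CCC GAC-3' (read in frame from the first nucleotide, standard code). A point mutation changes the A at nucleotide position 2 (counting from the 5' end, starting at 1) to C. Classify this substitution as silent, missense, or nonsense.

missense

Position 2 falls in codon 1: AAG → Lys.
After the substitution the codon is ACG → Thr.
Lys ≠ Thr, so this is a missense mutation.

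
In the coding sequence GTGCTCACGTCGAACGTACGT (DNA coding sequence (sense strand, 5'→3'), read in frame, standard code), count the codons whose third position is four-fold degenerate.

Codon 1 GTG (Val): third position 4-fold.
Codon 2 CTC (Leu): third position 4-fold.
Codon 3 ACG (Thr): third position 4-fold.
Codon 4 TCG (Ser): third position 4-fold.
Codon 5 AAC (Asn): third position 2-fold.
Codon 6 GTA (Val): third position 4-fold.
Codon 7 CGT (Arg): third position 4-fold.
Four-fold degenerate third positions: 6.

6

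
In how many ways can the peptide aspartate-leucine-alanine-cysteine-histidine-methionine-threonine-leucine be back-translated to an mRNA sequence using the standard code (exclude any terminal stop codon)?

4608

Asp: 2 codons.
Leu: 6 codons.
Ala: 4 codons.
Cys: 2 codons.
His: 2 codons.
Met: 1 codon.
Thr: 4 codons.
Leu: 6 codons.
2 × 6 × 4 × 2 × 2 × 1 × 4 × 6 = 4608.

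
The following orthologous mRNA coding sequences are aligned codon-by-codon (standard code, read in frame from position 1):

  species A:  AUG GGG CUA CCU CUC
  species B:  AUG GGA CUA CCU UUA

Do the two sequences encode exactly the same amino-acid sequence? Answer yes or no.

yes

Codon 1: AUG Met / AUG Met — identical.
Codon 2: GGG Gly / GGA Gly — synonymous.
Codon 3: CUA Leu / CUA Leu — identical.
Codon 4: CCU Pro / CCU Pro — identical.
Codon 5: CUC Leu / UUA Leu — synonymous.
Nonsynonymous differences: 0 → same protein.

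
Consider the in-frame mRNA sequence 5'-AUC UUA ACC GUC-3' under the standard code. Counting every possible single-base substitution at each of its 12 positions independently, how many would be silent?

10

Codon 1 (AUC, Ile): 2 synonymous substitutions.
Codon 2 (UUA, Leu): 2 synonymous substitutions.
Codon 3 (ACC, Thr): 3 synonymous substitutions.
Codon 4 (GUC, Val): 3 synonymous substitutions.
Total: 2 + 2 + 3 + 3 = 10.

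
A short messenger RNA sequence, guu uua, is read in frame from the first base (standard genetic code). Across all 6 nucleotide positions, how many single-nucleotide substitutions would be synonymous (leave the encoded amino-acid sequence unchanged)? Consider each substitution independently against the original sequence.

Codon 1 (GUU, Val): 3 synonymous substitutions.
Codon 2 (UUA, Leu): 2 synonymous substitutions.
Total: 3 + 2 = 5.

5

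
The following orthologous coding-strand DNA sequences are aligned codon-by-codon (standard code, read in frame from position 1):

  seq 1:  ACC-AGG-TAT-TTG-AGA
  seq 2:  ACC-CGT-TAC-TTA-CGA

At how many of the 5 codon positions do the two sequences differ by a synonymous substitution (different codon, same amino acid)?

4

Codon 1: ACC Thr / ACC Thr — identical.
Codon 2: AGG Arg / CGT Arg — synonymous.
Codon 3: TAT Tyr / TAC Tyr — synonymous.
Codon 4: TTG Leu / TTA Leu — synonymous.
Codon 5: AGA Arg / CGA Arg — synonymous.
Synonymous differences: 4.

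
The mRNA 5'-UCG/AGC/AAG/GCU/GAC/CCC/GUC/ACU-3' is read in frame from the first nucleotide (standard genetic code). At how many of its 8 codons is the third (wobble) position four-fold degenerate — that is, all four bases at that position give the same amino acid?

5

Codon 1 UCG (Ser): third position 4-fold.
Codon 2 AGC (Ser): third position 2-fold.
Codon 3 AAG (Lys): third position 2-fold.
Codon 4 GCU (Ala): third position 4-fold.
Codon 5 GAC (Asp): third position 2-fold.
Codon 6 CCC (Pro): third position 4-fold.
Codon 7 GUC (Val): third position 4-fold.
Codon 8 ACU (Thr): third position 4-fold.
Four-fold degenerate third positions: 5.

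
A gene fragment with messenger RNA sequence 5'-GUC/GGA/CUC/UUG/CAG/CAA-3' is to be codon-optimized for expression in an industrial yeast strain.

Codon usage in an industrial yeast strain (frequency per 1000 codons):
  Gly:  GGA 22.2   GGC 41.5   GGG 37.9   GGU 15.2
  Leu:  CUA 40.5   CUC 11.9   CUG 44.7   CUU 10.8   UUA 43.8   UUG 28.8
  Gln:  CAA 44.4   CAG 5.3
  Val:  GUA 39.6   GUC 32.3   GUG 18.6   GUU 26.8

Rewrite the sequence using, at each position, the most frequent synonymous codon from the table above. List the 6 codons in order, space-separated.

Codon 1 (Val): best is GUA at 39.6.
Codon 2 (Gly): best is GGC at 41.5.
Codon 3 (Leu): best is CUG at 44.7.
Codon 4 (Leu): best is CUG at 44.7.
Codon 5 (Gln): best is CAA at 44.4.
Codon 6 (Gln): best is CAA at 44.4.

GUA GGC CUG CUG CAA CAA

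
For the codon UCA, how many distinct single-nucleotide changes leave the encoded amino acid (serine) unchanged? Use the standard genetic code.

Position 1: none → 0 synonymous.
Position 2: none → 0 synonymous.
Position 3: UCU, UCC, UCG → 3 synonymous.
Total: 0 + 0 + 3 = 3.

3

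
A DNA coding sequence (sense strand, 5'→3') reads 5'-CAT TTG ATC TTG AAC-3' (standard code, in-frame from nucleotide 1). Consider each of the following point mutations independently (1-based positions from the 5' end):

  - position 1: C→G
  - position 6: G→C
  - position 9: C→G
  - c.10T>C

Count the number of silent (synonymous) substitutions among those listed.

Codon 1: CAT (His) → GAT (Asp) — missense.
Codon 2: TTG (Leu) → TTC (Phe) — missense.
Codon 3: ATC (Ile) → ATG (Met) — missense.
Codon 4: TTG (Leu) → CTG (Leu) — synonymous.
Synonymous: 1 of 4.

1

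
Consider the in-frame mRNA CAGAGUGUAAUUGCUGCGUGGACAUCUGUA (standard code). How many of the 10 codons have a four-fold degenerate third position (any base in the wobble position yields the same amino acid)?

Codon 1 CAG (Gln): third position 2-fold.
Codon 2 AGU (Ser): third position 2-fold.
Codon 3 GUA (Val): third position 4-fold.
Codon 4 AUU (Ile): third position 3-fold.
Codon 5 GCU (Ala): third position 4-fold.
Codon 6 GCG (Ala): third position 4-fold.
Codon 7 UGG (Trp): third position 1-fold.
Codon 8 ACA (Thr): third position 4-fold.
Codon 9 UCU (Ser): third position 4-fold.
Codon 10 GUA (Val): third position 4-fold.
Four-fold degenerate third positions: 6.

6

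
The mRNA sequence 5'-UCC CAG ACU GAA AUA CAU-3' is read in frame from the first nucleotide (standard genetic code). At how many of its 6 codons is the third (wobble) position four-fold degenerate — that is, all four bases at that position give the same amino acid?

2

Codon 1 UCC (Ser): third position 4-fold.
Codon 2 CAG (Gln): third position 2-fold.
Codon 3 ACU (Thr): third position 4-fold.
Codon 4 GAA (Glu): third position 2-fold.
Codon 5 AUA (Ile): third position 3-fold.
Codon 6 CAU (His): third position 2-fold.
Four-fold degenerate third positions: 2.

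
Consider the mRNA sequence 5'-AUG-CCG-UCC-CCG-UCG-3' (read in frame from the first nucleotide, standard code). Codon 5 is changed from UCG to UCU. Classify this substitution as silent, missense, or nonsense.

Position 15 falls in codon 5: UCG → Ser.
After the substitution the codon is UCU → Ser.
Both encode Ser, so the change is synonymous.

silent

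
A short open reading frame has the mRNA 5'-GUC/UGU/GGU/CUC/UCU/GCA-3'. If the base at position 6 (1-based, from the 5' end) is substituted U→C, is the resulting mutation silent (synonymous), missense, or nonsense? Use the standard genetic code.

Position 6 falls in codon 2: UGU → Cys.
After the substitution the codon is UGC → Cys.
Both encode Cys, so the change is synonymous.

silent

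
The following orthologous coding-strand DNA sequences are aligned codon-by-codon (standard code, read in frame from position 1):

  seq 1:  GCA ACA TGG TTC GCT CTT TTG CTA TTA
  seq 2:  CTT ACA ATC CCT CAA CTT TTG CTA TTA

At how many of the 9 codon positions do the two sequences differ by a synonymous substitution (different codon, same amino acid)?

0

Codon 1: GCA Ala / CTT Leu — nonsynonymous.
Codon 2: ACA Thr / ACA Thr — identical.
Codon 3: TGG Trp / ATC Ile — nonsynonymous.
Codon 4: TTC Phe / CCT Pro — nonsynonymous.
Codon 5: GCT Ala / CAA Gln — nonsynonymous.
Codon 6: CTT Leu / CTT Leu — identical.
Codon 7: TTG Leu / TTG Leu — identical.
Codon 8: CTA Leu / CTA Leu — identical.
Codon 9: TTA Leu / TTA Leu — identical.
Synonymous differences: 0.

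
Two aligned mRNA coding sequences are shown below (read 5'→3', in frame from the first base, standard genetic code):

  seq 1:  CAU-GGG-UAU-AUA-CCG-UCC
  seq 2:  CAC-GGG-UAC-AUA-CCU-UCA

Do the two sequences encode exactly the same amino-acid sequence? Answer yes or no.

yes

Codon 1: CAU His / CAC His — synonymous.
Codon 2: GGG Gly / GGG Gly — identical.
Codon 3: UAU Tyr / UAC Tyr — synonymous.
Codon 4: AUA Ile / AUA Ile — identical.
Codon 5: CCG Pro / CCU Pro — synonymous.
Codon 6: UCC Ser / UCA Ser — synonymous.
Nonsynonymous differences: 0 → same protein.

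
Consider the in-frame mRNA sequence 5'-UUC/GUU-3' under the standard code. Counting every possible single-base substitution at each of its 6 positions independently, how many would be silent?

Codon 1 (UUC, Phe): 1 synonymous substitution.
Codon 2 (GUU, Val): 3 synonymous substitutions.
Total: 1 + 3 = 4.

4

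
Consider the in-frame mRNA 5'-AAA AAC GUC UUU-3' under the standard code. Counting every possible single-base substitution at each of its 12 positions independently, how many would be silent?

6

Codon 1 (AAA, Lys): 1 synonymous substitution.
Codon 2 (AAC, Asn): 1 synonymous substitution.
Codon 3 (GUC, Val): 3 synonymous substitutions.
Codon 4 (UUU, Phe): 1 synonymous substitution.
Total: 1 + 1 + 3 + 1 = 6.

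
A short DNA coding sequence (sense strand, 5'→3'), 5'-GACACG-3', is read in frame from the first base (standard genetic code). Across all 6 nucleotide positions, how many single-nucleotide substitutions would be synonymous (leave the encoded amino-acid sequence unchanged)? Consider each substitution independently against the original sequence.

Codon 1 (GAC, Asp): 1 synonymous substitution.
Codon 2 (ACG, Thr): 3 synonymous substitutions.
Total: 1 + 3 = 4.

4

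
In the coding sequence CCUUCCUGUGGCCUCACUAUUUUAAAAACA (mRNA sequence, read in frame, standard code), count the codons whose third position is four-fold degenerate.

6

Codon 1 CCU (Pro): third position 4-fold.
Codon 2 UCC (Ser): third position 4-fold.
Codon 3 UGU (Cys): third position 2-fold.
Codon 4 GGC (Gly): third position 4-fold.
Codon 5 CUC (Leu): third position 4-fold.
Codon 6 ACU (Thr): third position 4-fold.
Codon 7 AUU (Ile): third position 3-fold.
Codon 8 UUA (Leu): third position 2-fold.
Codon 9 AAA (Lys): third position 2-fold.
Codon 10 ACA (Thr): third position 4-fold.
Four-fold degenerate third positions: 6.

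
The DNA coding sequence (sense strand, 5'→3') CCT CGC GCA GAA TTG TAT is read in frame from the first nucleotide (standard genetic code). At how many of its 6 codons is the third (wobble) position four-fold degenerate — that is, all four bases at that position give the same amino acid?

3

Codon 1 CCT (Pro): third position 4-fold.
Codon 2 CGC (Arg): third position 4-fold.
Codon 3 GCA (Ala): third position 4-fold.
Codon 4 GAA (Glu): third position 2-fold.
Codon 5 TTG (Leu): third position 2-fold.
Codon 6 TAT (Tyr): third position 2-fold.
Four-fold degenerate third positions: 3.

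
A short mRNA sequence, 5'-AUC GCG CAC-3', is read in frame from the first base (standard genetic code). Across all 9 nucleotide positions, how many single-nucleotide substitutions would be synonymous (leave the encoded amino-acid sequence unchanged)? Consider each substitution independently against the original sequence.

6

Codon 1 (AUC, Ile): 2 synonymous substitutions.
Codon 2 (GCG, Ala): 3 synonymous substitutions.
Codon 3 (CAC, His): 1 synonymous substitution.
Total: 2 + 3 + 1 = 6.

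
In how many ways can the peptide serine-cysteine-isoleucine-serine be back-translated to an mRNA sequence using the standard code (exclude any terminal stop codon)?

216

Ser: 6 codons.
Cys: 2 codons.
Ile: 3 codons.
Ser: 6 codons.
6 × 2 × 3 × 6 = 216.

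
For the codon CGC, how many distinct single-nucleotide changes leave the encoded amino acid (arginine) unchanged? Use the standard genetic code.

3

Position 1: none → 0 synonymous.
Position 2: none → 0 synonymous.
Position 3: CGU, CGA, CGG → 3 synonymous.
Total: 0 + 0 + 3 = 3.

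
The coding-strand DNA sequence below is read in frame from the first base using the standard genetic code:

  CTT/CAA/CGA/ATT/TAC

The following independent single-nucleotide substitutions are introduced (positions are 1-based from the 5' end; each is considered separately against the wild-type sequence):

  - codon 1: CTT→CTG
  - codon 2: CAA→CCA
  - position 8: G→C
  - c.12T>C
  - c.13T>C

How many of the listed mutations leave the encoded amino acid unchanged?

Codon 1: CTT (Leu) → CTG (Leu) — synonymous.
Codon 2: CAA (Gln) → CCA (Pro) — missense.
Codon 3: CGA (Arg) → CCA (Pro) — missense.
Codon 4: ATT (Ile) → ATC (Ile) — synonymous.
Codon 5: TAC (Tyr) → CAC (His) — missense.
Synonymous: 2 of 5.

2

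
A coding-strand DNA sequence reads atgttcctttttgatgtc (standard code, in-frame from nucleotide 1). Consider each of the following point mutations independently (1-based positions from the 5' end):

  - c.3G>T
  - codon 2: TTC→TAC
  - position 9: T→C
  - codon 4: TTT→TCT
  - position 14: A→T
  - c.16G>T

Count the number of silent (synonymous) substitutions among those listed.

1

Codon 1: ATG (Met) → ATT (Ile) — missense.
Codon 2: TTC (Phe) → TAC (Tyr) — missense.
Codon 3: CTT (Leu) → CTC (Leu) — synonymous.
Codon 4: TTT (Phe) → TCT (Ser) — missense.
Codon 5: GAT (Asp) → GTT (Val) — missense.
Codon 6: GTC (Val) → TTC (Phe) — missense.
Synonymous: 1 of 6.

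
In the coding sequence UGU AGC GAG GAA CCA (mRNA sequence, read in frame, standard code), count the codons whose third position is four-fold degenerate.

Codon 1 UGU (Cys): third position 2-fold.
Codon 2 AGC (Ser): third position 2-fold.
Codon 3 GAG (Glu): third position 2-fold.
Codon 4 GAA (Glu): third position 2-fold.
Codon 5 CCA (Pro): third position 4-fold.
Four-fold degenerate third positions: 1.

1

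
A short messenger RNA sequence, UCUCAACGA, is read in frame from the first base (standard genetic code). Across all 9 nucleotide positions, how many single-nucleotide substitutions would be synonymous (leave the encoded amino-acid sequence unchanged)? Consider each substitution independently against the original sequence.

Codon 1 (UCU, Ser): 3 synonymous substitutions.
Codon 2 (CAA, Gln): 1 synonymous substitution.
Codon 3 (CGA, Arg): 4 synonymous substitutions.
Total: 3 + 1 + 4 = 8.

8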